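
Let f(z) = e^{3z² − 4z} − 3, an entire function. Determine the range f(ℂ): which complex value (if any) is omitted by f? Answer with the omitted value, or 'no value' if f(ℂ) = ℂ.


Little Picard bounds the complement of f(ℂ) to at most one point.
The exponent g(z) = 3z² − 4z is a nonconstant polynomial, hence surjective onto ℂ. So e^{g(z)} takes every value in {e^w : w ∈ ℂ} = ℂ ∖ {0}. Adding -3 shifts the range to ℂ ∖ {-3}. f omits exactly -3.

Omitted value: -3.


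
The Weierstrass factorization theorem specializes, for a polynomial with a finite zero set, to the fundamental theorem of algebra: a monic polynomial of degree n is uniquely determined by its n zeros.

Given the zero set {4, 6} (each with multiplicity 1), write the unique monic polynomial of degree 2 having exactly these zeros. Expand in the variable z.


The polynomial is p(z) = ∏_{α ∈ S} (z − α), where S = {4, 6}.
Expanding the product yields: p(z) = z^2 -10·z + 24.
The resulting polynomial has degree 2 and real coefficients as required.

p(z) = z^2 -10·z + 24.


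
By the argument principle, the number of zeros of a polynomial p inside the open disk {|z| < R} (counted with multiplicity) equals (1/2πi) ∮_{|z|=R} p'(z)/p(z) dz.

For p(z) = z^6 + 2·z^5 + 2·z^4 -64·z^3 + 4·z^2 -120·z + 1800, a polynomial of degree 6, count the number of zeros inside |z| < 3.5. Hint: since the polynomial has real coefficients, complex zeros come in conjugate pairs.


The zeros of p are: (-3 + 3i), (-3 - 3i), (3 + 1i), (3 - 1i), (-1 + 3i), (-1 - 3i).
Their magnitudes are: 4.243, 4.243, 3.162, 3.162, 3.162, 3.162.
Zeros with |z| < R = 3.5: (3 + 1i), (3 - 1i), (-1 + 3i), (-1 - 3i).
Count = 4.
By the argument principle, (1/2πi) ∮_{|z|=R} p'(z)/p(z) dz equals exactly this count.

Number of zeros inside |z| < 3.5: 4.


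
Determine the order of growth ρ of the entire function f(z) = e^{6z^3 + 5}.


|e^{6z^3 + 5}| = e^{Re(6·z^3) + 5} ≤ e^{6|z|^3 + 5} = e^{6r^3 + 5} on |z| = r, so ρ ≤ 3. Choosing z on |z|=r so that 6·z^3 is real positive (always possible by picking arg z appropriately) gives |f(z)| = e^{6r^3 + 5}, matching the bound. The additive constant 5 does not affect log log M(r) ~ 3·log r. Hence ρ = 3.
Therefore ρ = 3.

Order ρ = 3.


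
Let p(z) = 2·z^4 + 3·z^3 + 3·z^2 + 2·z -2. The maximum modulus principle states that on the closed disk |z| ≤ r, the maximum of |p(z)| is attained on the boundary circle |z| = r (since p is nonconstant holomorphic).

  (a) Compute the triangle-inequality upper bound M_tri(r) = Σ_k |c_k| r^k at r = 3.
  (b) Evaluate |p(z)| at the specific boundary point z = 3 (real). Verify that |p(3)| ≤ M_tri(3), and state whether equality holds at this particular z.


Coefficients: c_0 = -2, c_1 = 2, c_2 = 3, c_3 = 3, c_4 = 2. Radius r = 3.
Part (a). Triangle bound: M_tri(r) = Σ_k |c_k| r^k
  = |-2|·3^0 + |2|·3^1 + |3|·3^2 + |3|·3^3 + |2|·3^4
  = 2 + 6 + 27 + 81 + 162 = 278.
This bounds M(r) := max_{|z|=r} |p(z)| from above; equality holds iff all terms c_k z^k can be made to align in phase at a single z on |z|=r.
Part (b). At z = 3 (real, on the circle |z| = r):
  p(3) = (-2)·3^0 + (2)·3^1 + (3)·3^2 + (3)·3^3 + (2)·3^4 = 274.
  |p(3)| = 274.
Check: |p(3)| = 274 ≤ 278 = M_tri(3). ✓ Equality does not hold at z = 3 (the coefficients have mixed signs, so the terms do not all align in phase there).

M_tri(3) = 278; |p(3)| = 274; equality at z=3: no.


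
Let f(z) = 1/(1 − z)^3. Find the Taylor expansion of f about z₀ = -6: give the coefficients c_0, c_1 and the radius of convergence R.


Let w = z − z₀, so z = z₀ + w.
Then 1 − z = 1 − (z₀ + w) = (1 − z₀) − w = 7 − w.
f(z) = 1/(7 − w)^3 = (1/(7)^3) · (1 − w/(7))^{−3}.
By the binomial series (1−u)^{−3} = Σ_{n≥0} C(n+2, 2) u^n for |u|<1, with u = w/(7):
  c_n = C(n+2, 2) / (7)^(n+3).
  c_0 = 1/(7)^3 = 1/343.
  c_1 = 3/(7)^4 = 3/2401.
The series is valid for |w/d| < 1, i.e. |z − z₀| < |d|.
Radius of convergence: R = |1 − z₀| = |7| = 7 (distance from z₀ to the singularity z = 1).

c_0 = 1/343, c_1 = 3/2401; R = 7.


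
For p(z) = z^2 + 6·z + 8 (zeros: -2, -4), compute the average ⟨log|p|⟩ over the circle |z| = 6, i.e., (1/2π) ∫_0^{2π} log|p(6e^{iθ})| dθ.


Zeros: -4, -2; r = 6.
Inside |z| < r: -4, -2. Outside (|z| ≥ r): ∅.
p(0) = 8, so log|p(0)| = log(8) = 2.0794.
Apply Jensen: I(r) = log|p(0)| + Σ_k log(r/|z_k|), summed over zeros inside |z| < r.
  log(r/|z_k|) for z_k = -2: log(6/2) = 1.0986
  log(r/|z_k|) for z_k = -4: log(6/4) = 0.4055
Sum over inside zeros: 1.5041.
I(r) = log|p(0)| + (inside sum) = 2.0794 + 1.5041 = 3.5835.
Closed form (all zeros inside, monic): I(r) = n·log(r) = 2·log(6) = 3.5835. ✓

I(r) ≈ 3.5835.


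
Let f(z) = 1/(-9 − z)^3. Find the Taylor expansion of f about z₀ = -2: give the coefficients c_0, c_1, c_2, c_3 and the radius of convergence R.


Let w = z − z₀, so z = z₀ + w.
Then -9 − z = -9 − (z₀ + w) = (-9 − z₀) − w = -7 − w.
f(z) = 1/(-7 − w)^3 = (1/(-7)^3) · (1 − w/(-7))^{−3}.
By the binomial series (1−u)^{−3} = Σ_{n≥0} C(n+2, 2) u^n for |u|<1, with u = w/(-7):
  c_n = C(n+2, 2) / (-7)^(n+3).
  c_0 = 1/(-7)^3 = -1/343.
  c_1 = 3/(-7)^4 = 3/2401.
  c_2 = 6/(-7)^5 = -6/16807.
  c_3 = 10/(-7)^6 = 10/117649.
The series is valid for |w/d| < 1, i.e. |z − z₀| < |d|.
Radius of convergence: R = |-9 − z₀| = |-7| = 7 (distance from z₀ to the singularity z = -9).

c_0 = -1/343, c_1 = 3/2401, c_2 = -6/16807, c_3 = 10/117649; R = 7.


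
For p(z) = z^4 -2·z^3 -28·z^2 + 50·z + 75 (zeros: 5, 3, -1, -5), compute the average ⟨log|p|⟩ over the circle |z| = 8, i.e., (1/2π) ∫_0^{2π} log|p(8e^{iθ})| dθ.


Zeros: -5, -1, 3, 5; r = 8.
Inside |z| < r: -5, -1, 3, 5. Outside (|z| ≥ r): ∅.
p(0) = 75, so log|p(0)| = log(75) = 4.3175.
Apply Jensen: I(r) = log|p(0)| + Σ_k log(r/|z_k|), summed over zeros inside |z| < r.
  log(r/|z_k|) for z_k = 5: log(8/5) = 0.4700
  log(r/|z_k|) for z_k = 3: log(8/3) = 0.9808
  log(r/|z_k|) for z_k = -1: log(8/1) = 2.0794
  log(r/|z_k|) for z_k = -5: log(8/5) = 0.4700
Sum over inside zeros: 4.0003.
I(r) = log|p(0)| + (inside sum) = 4.3175 + 4.0003 = 8.3178.
Closed form (all zeros inside, monic): I(r) = n·log(r) = 4·log(8) = 8.3178. ✓

I(r) ≈ 8.3178.


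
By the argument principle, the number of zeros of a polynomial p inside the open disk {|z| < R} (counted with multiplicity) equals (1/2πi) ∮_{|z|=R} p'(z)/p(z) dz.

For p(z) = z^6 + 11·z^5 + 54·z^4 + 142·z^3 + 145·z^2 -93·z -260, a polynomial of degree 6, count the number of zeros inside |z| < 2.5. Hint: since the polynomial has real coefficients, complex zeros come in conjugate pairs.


The zeros of p are: 1, (-2 + 3i), (-2 - 3i), (-2 + 1i), (-2 - 1i), -4.
Their magnitudes are: 1, 3.606, 3.606, 2.236, 2.236, 4.
Zeros with |z| < R = 2.5: 1, (-2 + 1i), (-2 - 1i).
Count = 3.
By the argument principle, (1/2πi) ∮_{|z|=R} p'(z)/p(z) dz equals exactly this count.

Number of zeros inside |z| < 2.5: 3.


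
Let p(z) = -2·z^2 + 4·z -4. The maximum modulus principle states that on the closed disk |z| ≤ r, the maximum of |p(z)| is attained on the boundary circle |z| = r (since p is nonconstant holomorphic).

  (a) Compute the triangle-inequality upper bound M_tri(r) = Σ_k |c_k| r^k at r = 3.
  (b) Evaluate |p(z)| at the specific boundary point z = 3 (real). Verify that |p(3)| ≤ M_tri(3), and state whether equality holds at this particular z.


Coefficients: c_0 = -4, c_1 = 4, c_2 = -2. Radius r = 3.
Part (a). Triangle bound: M_tri(r) = Σ_k |c_k| r^k
  = |-4|·3^0 + |4|·3^1 + |-2|·3^2
  = 4 + 12 + 18 = 34.
This bounds M(r) := max_{|z|=r} |p(z)| from above; equality holds iff all terms c_k z^k can be made to align in phase at a single z on |z|=r.
Part (b). At z = 3 (real, on the circle |z| = r):
  p(3) = (-4)·3^0 + (4)·3^1 + (-2)·3^2 = -10.
  |p(3)| = 10.
Check: |p(3)| = 10 ≤ 34 = M_tri(3). ✓ Equality does not hold at z = 3 (the coefficients have mixed signs, so the terms do not all align in phase there).

M_tri(3) = 34; |p(3)| = 10; equality at z=3: no.


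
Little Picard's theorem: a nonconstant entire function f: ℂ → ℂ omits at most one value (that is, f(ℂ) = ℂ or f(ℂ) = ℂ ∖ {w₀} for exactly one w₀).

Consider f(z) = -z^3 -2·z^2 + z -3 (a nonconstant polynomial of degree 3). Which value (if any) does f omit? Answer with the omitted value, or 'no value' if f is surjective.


Little Picard bounds the complement of f(ℂ) to at most one point.
For every w ∈ ℂ, the equation p(z) − w = 0 is a nonconstant polynomial in z and hence has at least one root by the fundamental theorem of algebra. So p is surjective onto ℂ, omitting no value.

Omitted value: no value.


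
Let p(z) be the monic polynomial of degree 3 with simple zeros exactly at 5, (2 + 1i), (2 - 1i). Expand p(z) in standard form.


The polynomial is p(z) = ∏_{α ∈ S} (z − α), where S = {5, (2 + 1i), (2 - 1i)}.
Expanding the product yields: p(z) = z^3 -9·z^2 + 25·z -25.
Note conjugate pairs combine to real quadratics: (z − (2+1i))(z − (2−1i)) = z² − 4z + 5.
The resulting polynomial has degree 3 and real coefficients as required.

p(z) = z^3 -9·z^2 + 25·z -25.


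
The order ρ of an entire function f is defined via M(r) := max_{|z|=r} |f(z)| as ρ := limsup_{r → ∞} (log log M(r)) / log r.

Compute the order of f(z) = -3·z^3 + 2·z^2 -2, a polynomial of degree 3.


|f(z)| ≤ Σ|c_k|·r^k = O(r^3) as r → ∞. Polynomial growth is O(e^{r^ε}) for every ε > 0 (since r^3/e^{r^ε} → 0), so ρ ≤ ε for all ε > 0, i.e. ρ = 0. Every nonconstant polynomial has order 0.
Therefore ρ = 0.

Order ρ = 0.


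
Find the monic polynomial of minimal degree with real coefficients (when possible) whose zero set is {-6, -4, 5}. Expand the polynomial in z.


The polynomial is p(z) = ∏_{α ∈ S} (z − α), where S = {-6, -4, 5}.
Expanding the product yields: p(z) = z^3 + 5·z^2 -26·z -120.
The resulting polynomial has degree 3 and real coefficients as required.

p(z) = z^3 + 5·z^2 -26·z -120.


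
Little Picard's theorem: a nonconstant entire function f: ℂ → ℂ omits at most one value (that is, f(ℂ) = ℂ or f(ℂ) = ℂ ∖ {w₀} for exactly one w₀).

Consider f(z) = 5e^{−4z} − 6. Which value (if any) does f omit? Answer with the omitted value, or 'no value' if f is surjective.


Little Picard bounds the complement of f(ℂ) to at most one point.
e^{−4z} is never zero on ℂ, so 5·e^{−4z} takes every value in ℂ ∖ {0}. Adding -6 shifts the range to ℂ ∖ {-6}. Thus f omits exactly the value -6.

Omitted value: -6.


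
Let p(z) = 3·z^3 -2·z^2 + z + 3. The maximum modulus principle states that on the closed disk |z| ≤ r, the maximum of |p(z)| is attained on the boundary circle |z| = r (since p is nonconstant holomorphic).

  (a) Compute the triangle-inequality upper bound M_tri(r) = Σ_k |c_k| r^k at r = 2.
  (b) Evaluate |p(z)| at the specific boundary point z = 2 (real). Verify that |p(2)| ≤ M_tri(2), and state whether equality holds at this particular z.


Coefficients: c_0 = 3, c_1 = 1, c_2 = -2, c_3 = 3. Radius r = 2.
Part (a). Triangle bound: M_tri(r) = Σ_k |c_k| r^k
  = |3|·2^0 + |1|·2^1 + |-2|·2^2 + |3|·2^3
  = 3 + 2 + 8 + 24 = 37.
This bounds M(r) := max_{|z|=r} |p(z)| from above; equality holds iff all terms c_k z^k can be made to align in phase at a single z on |z|=r.
Part (b). At z = 2 (real, on the circle |z| = r):
  p(2) = (3)·2^0 + (1)·2^1 + (-2)·2^2 + (3)·2^3 = 21.
  |p(2)| = 21.
Check: |p(2)| = 21 ≤ 37 = M_tri(2). ✓ Equality does not hold at z = 2 (the coefficients have mixed signs, so the terms do not all align in phase there).

M_tri(2) = 37; |p(2)| = 21; equality at z=2: no.


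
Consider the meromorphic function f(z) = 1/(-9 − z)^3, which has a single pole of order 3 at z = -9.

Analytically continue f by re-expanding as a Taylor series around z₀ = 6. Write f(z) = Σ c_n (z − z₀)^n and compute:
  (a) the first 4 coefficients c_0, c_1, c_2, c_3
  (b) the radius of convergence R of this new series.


Let w = z − z₀, so z = z₀ + w.
Then -9 − z = -9 − (z₀ + w) = (-9 − z₀) − w = -15 − w.
f(z) = 1/(-15 − w)^3 = (1/(-15)^3) · (1 − w/(-15))^{−3}.
By the binomial series (1−u)^{−3} = Σ_{n≥0} C(n+2, 2) u^n for |u|<1, with u = w/(-15):
  c_n = C(n+2, 2) / (-15)^(n+3).
  c_0 = 1/(-15)^3 = -1/3375.
  c_1 = 3/(-15)^4 = 1/16875.
  c_2 = 6/(-15)^5 = -2/253125.
  c_3 = 10/(-15)^6 = 2/2278125.
The series is valid for |w/d| < 1, i.e. |z − z₀| < |d|.
Radius of convergence: R = |-9 − z₀| = |-15| = 15 (distance from z₀ to the singularity z = -9).

c_0 = -1/3375, c_1 = 1/16875, c_2 = -2/253125, c_3 = 2/2278125; R = 15.


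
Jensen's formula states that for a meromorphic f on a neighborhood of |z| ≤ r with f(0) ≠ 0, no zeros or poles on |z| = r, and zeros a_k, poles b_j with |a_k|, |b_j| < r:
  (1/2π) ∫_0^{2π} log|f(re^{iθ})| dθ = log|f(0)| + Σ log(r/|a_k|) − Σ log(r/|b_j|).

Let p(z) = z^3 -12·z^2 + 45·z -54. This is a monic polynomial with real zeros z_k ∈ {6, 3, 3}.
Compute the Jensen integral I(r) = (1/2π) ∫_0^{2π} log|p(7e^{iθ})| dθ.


Zeros: 3, 3, 6; r = 7.
Inside |z| < r: 3, 3, 6. Outside (|z| ≥ r): ∅.
p(0) = -54, so log|p(0)| = log(54) = 3.9890.
Apply Jensen: I(r) = log|p(0)| + Σ_k log(r/|z_k|), summed over zeros inside |z| < r.
  log(r/|z_k|) for z_k = 6: log(7/6) = 0.1542
  log(r/|z_k|) for z_k = 3: log(7/3) = 0.8473
  log(r/|z_k|) for z_k = 3: log(7/3) = 0.8473
Sum over inside zeros: 1.8487.
I(r) = log|p(0)| + (inside sum) = 3.9890 + 1.8487 = 5.8377.
Closed form (all zeros inside, monic): I(r) = n·log(r) = 3·log(7) = 5.8377. ✓

I(r) ≈ 5.8377.


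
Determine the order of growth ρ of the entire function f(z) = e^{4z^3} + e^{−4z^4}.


Each summand is entire of order 3 and 4 respectively (as in the single-exponential case). The order of a sum is at most the max of the orders, so ρ ≤ 4. For the lower bound: on |z|=r choose arg z so that -4z^4 is real positive; then |e^{-4z^4}| = e^{4r^4} while |e^{4z^3}| ≤ e^{4r^3} = o(e^{4r^4}). So |f| ≥ e^{4r^4}(1 − o(1)) and ρ ≥ 4. Hence ρ = max(3, 4) = 4.
Therefore ρ = 4.

Order ρ = 4.


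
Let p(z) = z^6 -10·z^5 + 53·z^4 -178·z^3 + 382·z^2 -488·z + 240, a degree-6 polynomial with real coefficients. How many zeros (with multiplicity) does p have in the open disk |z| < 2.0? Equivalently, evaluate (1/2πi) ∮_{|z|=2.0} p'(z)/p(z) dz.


The zeros of p are: 3, (2 + 2i), (2 - 2i), (1 + 3i), (1 - 3i), 1.
Their magnitudes are: 3, 2.828, 2.828, 3.162, 3.162, 1.
Zeros with |z| < R = 2.0: 1.
Count = 1.
By the argument principle, (1/2πi) ∮_{|z|=R} p'(z)/p(z) dz equals exactly this count.

Number of zeros inside |z| < 2.0: 1.


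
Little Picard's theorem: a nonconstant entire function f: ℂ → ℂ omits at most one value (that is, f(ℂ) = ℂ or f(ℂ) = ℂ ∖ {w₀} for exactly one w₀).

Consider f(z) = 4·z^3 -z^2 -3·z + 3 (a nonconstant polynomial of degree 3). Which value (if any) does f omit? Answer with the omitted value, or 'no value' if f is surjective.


Little Picard bounds the complement of f(ℂ) to at most one point.
For every w ∈ ℂ, the equation p(z) − w = 0 is a nonconstant polynomial in z and hence has at least one root by the fundamental theorem of algebra. So p is surjective onto ℂ, omitting no value.

Omitted value: no value.


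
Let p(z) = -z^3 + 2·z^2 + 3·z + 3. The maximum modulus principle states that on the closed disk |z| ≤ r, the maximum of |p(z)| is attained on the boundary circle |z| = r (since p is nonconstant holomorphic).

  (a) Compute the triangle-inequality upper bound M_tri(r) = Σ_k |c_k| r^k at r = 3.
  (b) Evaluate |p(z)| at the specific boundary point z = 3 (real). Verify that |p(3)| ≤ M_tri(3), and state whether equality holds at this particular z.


Coefficients: c_0 = 3, c_1 = 3, c_2 = 2, c_3 = -1. Radius r = 3.
Part (a). Triangle bound: M_tri(r) = Σ_k |c_k| r^k
  = |3|·3^0 + |3|·3^1 + |2|·3^2 + |-1|·3^3
  = 3 + 9 + 18 + 27 = 57.
This bounds M(r) := max_{|z|=r} |p(z)| from above; equality holds iff all terms c_k z^k can be made to align in phase at a single z on |z|=r.
Part (b). At z = 3 (real, on the circle |z| = r):
  p(3) = (3)·3^0 + (3)·3^1 + (2)·3^2 + (-1)·3^3 = 3.
  |p(3)| = 3.
Check: |p(3)| = 3 ≤ 57 = M_tri(3). ✓ Equality does not hold at z = 3 (the coefficients have mixed signs, so the terms do not all align in phase there).

M_tri(3) = 57; |p(3)| = 3; equality at z=3: no.


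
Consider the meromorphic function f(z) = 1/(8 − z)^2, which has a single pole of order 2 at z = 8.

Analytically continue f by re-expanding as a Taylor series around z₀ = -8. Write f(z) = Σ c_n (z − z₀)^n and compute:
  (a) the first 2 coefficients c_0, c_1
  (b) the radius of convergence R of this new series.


Let w = z − z₀, so z = z₀ + w.
Then 8 − z = 8 − (z₀ + w) = (8 − z₀) − w = 16 − w.
f(z) = 1/(16 − w)^2 = (1/(16)^2) · (1 − w/(16))^{−2}.
By the binomial series (1−u)^{−2} = Σ_{n≥0} C(n+1, 1) u^n for |u|<1, with u = w/(16):
  c_n = C(n+1, 1) / (16)^(n+2).
  c_0 = 1/(16)^2 = 1/256.
  c_1 = 2/(16)^3 = 1/2048.
The series is valid for |w/d| < 1, i.e. |z − z₀| < |d|.
Radius of convergence: R = |8 − z₀| = |16| = 16 (distance from z₀ to the singularity z = 8).

c_0 = 1/256, c_1 = 1/2048; R = 16.


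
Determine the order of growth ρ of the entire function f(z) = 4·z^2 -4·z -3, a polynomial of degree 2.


|f(z)| ≤ Σ|c_k|·r^k = O(r^2) as r → ∞. Polynomial growth is O(e^{r^ε}) for every ε > 0 (since r^2/e^{r^ε} → 0), so ρ ≤ ε for all ε > 0, i.e. ρ = 0. Every nonconstant polynomial has order 0.
Therefore ρ = 0.

Order ρ = 0.


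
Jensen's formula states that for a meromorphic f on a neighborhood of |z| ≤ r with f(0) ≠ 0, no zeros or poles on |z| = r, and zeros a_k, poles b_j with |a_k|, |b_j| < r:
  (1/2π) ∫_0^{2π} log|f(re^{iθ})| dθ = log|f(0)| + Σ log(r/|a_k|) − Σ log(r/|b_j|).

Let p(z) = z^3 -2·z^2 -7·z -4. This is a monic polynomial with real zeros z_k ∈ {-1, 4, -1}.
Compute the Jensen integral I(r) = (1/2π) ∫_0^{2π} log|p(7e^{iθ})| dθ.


Zeros: -1, -1, 4; r = 7.
Inside |z| < r: -1, -1, 4. Outside (|z| ≥ r): ∅.
p(0) = -4, so log|p(0)| = log(4) = 1.3863.
Apply Jensen: I(r) = log|p(0)| + Σ_k log(r/|z_k|), summed over zeros inside |z| < r.
  log(r/|z_k|) for z_k = -1: log(7/1) = 1.9459
  log(r/|z_k|) for z_k = 4: log(7/4) = 0.5596
  log(r/|z_k|) for z_k = -1: log(7/1) = 1.9459
Sum over inside zeros: 4.4514.
I(r) = log|p(0)| + (inside sum) = 1.3863 + 4.4514 = 5.8377.
Closed form (all zeros inside, monic): I(r) = n·log(r) = 3·log(7) = 5.8377. ✓

I(r) ≈ 5.8377.


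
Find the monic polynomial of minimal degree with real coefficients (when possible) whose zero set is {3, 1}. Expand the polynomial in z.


The polynomial is p(z) = ∏_{α ∈ S} (z − α), where S = {3, 1}.
Expanding the product yields: p(z) = z^2 -4·z + 3.
The resulting polynomial has degree 2 and real coefficients as required.

p(z) = z^2 -4·z + 3.


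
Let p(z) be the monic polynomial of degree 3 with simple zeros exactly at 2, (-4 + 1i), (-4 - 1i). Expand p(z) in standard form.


The polynomial is p(z) = ∏_{α ∈ S} (z − α), where S = {2, (-4 + 1i), (-4 - 1i)}.
Expanding the product yields: p(z) = z^3 + 6·z^2 + z -34.
Note conjugate pairs combine to real quadratics: (z − (-4+1i))(z − (-4−1i)) = z² + 8z + 17.
The resulting polynomial has degree 3 and real coefficients as required.

p(z) = z^3 + 6·z^2 + z -34.


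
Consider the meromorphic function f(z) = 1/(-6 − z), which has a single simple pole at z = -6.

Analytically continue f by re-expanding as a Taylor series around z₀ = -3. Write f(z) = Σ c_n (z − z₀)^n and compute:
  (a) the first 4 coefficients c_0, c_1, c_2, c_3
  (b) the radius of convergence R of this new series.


Let w = z − z₀, so z = z₀ + w.
Then -6 − z = -6 − (z₀ + w) = (-6 − z₀) − w = -3 − w.
f(z) = 1/(-3 − w) = (1/(-3)) · 1/(1 − w/(-3)) = Σ_{n≥0} w^n / (-3)^(n+1).
So c_n = 1/(-3)^(n+1):
  c_0 = 1/(-3)^1 = -1/3.
  c_1 = 1/(-3)^2 = 1/9.
  c_2 = 1/(-3)^3 = -1/27.
  c_3 = 1/(-3)^4 = 1/81.
The series is valid for |w/d| < 1, i.e. |z − z₀| < |d|.
Radius of convergence: R = |-6 − z₀| = |-3| = 3 (distance from z₀ to the singularity z = -6).

c_0 = -1/3, c_1 = 1/9, c_2 = -1/27, c_3 = 1/81; R = 3.


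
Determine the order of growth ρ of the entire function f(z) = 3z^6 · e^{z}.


M(r) = max_{|z|=r} |3|·|z|^6·|e^{z}| = 3·r^6 · e^{1r^1} (the factors attain their maxima compatibly on |z|=r). Then log M(r) = log 3 + 6·log r + 1r^1, dominated by the last term, so log log M(r) ~ 1·log r. The polynomial factor 3z^6 contributes only a log r term and does not affect the order. ρ = 1.
Therefore ρ = 1.

Order ρ = 1.


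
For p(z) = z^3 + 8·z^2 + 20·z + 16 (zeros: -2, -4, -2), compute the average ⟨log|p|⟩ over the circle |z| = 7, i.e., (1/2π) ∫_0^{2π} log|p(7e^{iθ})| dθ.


Zeros: -4, -2, -2; r = 7.
Inside |z| < r: -4, -2, -2. Outside (|z| ≥ r): ∅.
p(0) = 16, so log|p(0)| = log(16) = 2.7726.
Apply Jensen: I(r) = log|p(0)| + Σ_k log(r/|z_k|), summed over zeros inside |z| < r.
  log(r/|z_k|) for z_k = -2: log(7/2) = 1.2528
  log(r/|z_k|) for z_k = -4: log(7/4) = 0.5596
  log(r/|z_k|) for z_k = -2: log(7/2) = 1.2528
Sum over inside zeros: 3.0651.
I(r) = log|p(0)| + (inside sum) = 2.7726 + 3.0651 = 5.8377.
Closed form (all zeros inside, monic): I(r) = n·log(r) = 3·log(7) = 5.8377. ✓

I(r) ≈ 5.8377.


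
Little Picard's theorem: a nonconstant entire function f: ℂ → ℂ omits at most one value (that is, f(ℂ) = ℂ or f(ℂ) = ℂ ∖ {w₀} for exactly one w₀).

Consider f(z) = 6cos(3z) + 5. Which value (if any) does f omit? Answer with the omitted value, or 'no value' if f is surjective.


Little Picard bounds the complement of f(ℂ) to at most one point.
cos is entire and surjective onto ℂ: for every w ∈ ℂ, cos(ζ) = w has a solution ζ ∈ ℂ (e.g., via the complex inverse arccos). With ζ = 3z this gives z = ζ/(3). Then 6·cos(3z) takes every value in 6·ℂ = ℂ, and adding 5 is a bijection of ℂ. So f is surjective and omits no value. (Note: only on the real line is cos bounded by [−1, 1].)

Omitted value: no value.


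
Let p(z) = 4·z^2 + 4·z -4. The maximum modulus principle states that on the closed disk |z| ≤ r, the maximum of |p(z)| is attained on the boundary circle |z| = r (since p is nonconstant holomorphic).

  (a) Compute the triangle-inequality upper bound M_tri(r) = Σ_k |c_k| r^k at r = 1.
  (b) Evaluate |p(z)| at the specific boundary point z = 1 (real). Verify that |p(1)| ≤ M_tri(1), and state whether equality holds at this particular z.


Coefficients: c_0 = -4, c_1 = 4, c_2 = 4. Radius r = 1.
Part (a). Triangle bound: M_tri(r) = Σ_k |c_k| r^k
  = |-4|·1^0 + |4|·1^1 + |4|·1^2
  = 4 + 4 + 4 = 12.
This bounds M(r) := max_{|z|=r} |p(z)| from above; equality holds iff all terms c_k z^k can be made to align in phase at a single z on |z|=r.
Part (b). At z = 1 (real, on the circle |z| = r):
  p(1) = (-4)·1^0 + (4)·1^1 + (4)·1^2 = 4.
  |p(1)| = 4.
Check: |p(1)| = 4 ≤ 12 = M_tri(1). ✓ Equality does not hold at z = 1 (the coefficients have mixed signs, so the terms do not all align in phase there).

M_tri(1) = 12; |p(1)| = 4; equality at z=1: no.


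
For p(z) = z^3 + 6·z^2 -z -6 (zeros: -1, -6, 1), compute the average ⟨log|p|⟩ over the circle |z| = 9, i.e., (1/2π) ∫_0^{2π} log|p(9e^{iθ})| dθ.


Zeros: -6, -1, 1; r = 9.
Inside |z| < r: -6, -1, 1. Outside (|z| ≥ r): ∅.
p(0) = -6, so log|p(0)| = log(6) = 1.7918.
Apply Jensen: I(r) = log|p(0)| + Σ_k log(r/|z_k|), summed over zeros inside |z| < r.
  log(r/|z_k|) for z_k = -1: log(9/1) = 2.1972
  log(r/|z_k|) for z_k = -6: log(9/6) = 0.4055
  log(r/|z_k|) for z_k = 1: log(9/1) = 2.1972
Sum over inside zeros: 4.7999.
I(r) = log|p(0)| + (inside sum) = 1.7918 + 4.7999 = 6.5917.
Closed form (all zeros inside, monic): I(r) = n·log(r) = 3·log(9) = 6.5917. ✓

I(r) ≈ 6.5917.


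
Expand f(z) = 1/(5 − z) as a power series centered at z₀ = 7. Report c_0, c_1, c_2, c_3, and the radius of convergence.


Let w = z − z₀, so z = z₀ + w.
Then 5 − z = 5 − (z₀ + w) = (5 − z₀) − w = -2 − w.
f(z) = 1/(-2 − w) = (1/(-2)) · 1/(1 − w/(-2)) = Σ_{n≥0} w^n / (-2)^(n+1).
So c_n = 1/(-2)^(n+1):
  c_0 = 1/(-2)^1 = -1/2.
  c_1 = 1/(-2)^2 = 1/4.
  c_2 = 1/(-2)^3 = -1/8.
  c_3 = 1/(-2)^4 = 1/16.
The series is valid for |w/d| < 1, i.e. |z − z₀| < |d|.
Radius of convergence: R = |5 − z₀| = |-2| = 2 (distance from z₀ to the singularity z = 5).

c_0 = -1/2, c_1 = 1/4, c_2 = -1/8, c_3 = 1/16; R = 2.


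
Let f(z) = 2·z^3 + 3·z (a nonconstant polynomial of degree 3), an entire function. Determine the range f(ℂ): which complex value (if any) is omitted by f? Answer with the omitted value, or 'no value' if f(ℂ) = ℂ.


Little Picard bounds the complement of f(ℂ) to at most one point.
For every w ∈ ℂ, the equation p(z) − w = 0 is a nonconstant polynomial in z and hence has at least one root by the fundamental theorem of algebra. So p is surjective onto ℂ, omitting no value.

Omitted value: no value.


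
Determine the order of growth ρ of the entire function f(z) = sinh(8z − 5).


sinh(w) is a linear combination of e^{iw} and e^{−iw} (or e^w, e^{−w} in the hyperbolic case), so |sinh(w)| ≤ e^{|w|}. With w = 8z − 5, |w| ≤ 8|z| + 5 = 8r + 5 on |z| = r, giving M(r) ≤ e^{8r + 5}, so ρ ≤ 1. On a suitable ray (z = it for sin/cos; z = t for sinh/cosh, t real → ∞), |sinh(8z − 5)| grows like e^{8|t|}/2, so ρ ≥ 1. Hence ρ = 1.
Therefore ρ = 1.

Order ρ = 1.


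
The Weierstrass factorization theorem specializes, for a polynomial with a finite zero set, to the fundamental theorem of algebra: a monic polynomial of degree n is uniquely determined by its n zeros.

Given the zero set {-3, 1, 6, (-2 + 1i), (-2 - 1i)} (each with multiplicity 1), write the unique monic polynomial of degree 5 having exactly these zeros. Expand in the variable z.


The polynomial is p(z) = ∏_{α ∈ S} (z − α), where S = {-3, 1, 6, (-2 + 1i), (-2 - 1i)}.
Expanding the product yields: p(z) = z^5 -26·z^3 -62·z^2 -3·z + 90.
Note conjugate pairs combine to real quadratics: (z − (-2+1i))(z − (-2−1i)) = z² + 4z + 5.
The resulting polynomial has degree 5 and real coefficients as required.

p(z) = z^5 -26·z^3 -62·z^2 -3·z + 90.


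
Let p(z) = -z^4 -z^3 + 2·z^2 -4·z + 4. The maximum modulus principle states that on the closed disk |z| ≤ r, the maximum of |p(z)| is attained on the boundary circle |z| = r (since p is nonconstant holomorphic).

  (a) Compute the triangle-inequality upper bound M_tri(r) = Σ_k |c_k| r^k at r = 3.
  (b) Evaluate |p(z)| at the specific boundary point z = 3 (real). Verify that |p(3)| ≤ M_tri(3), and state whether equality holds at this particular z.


Coefficients: c_0 = 4, c_1 = -4, c_2 = 2, c_3 = -1, c_4 = -1. Radius r = 3.
Part (a). Triangle bound: M_tri(r) = Σ_k |c_k| r^k
  = |4|·3^0 + |-4|·3^1 + |2|·3^2 + |-1|·3^3 + |-1|·3^4
  = 4 + 12 + 18 + 27 + 81 = 142.
This bounds M(r) := max_{|z|=r} |p(z)| from above; equality holds iff all terms c_k z^k can be made to align in phase at a single z on |z|=r.
Part (b). At z = 3 (real, on the circle |z| = r):
  p(3) = (4)·3^0 + (-4)·3^1 + (2)·3^2 + (-1)·3^3 + (-1)·3^4 = -98.
  |p(3)| = 98.
Check: |p(3)| = 98 ≤ 142 = M_tri(3). ✓ Equality does not hold at z = 3 (the coefficients have mixed signs, so the terms do not all align in phase there).

M_tri(3) = 142; |p(3)| = 98; equality at z=3: no.


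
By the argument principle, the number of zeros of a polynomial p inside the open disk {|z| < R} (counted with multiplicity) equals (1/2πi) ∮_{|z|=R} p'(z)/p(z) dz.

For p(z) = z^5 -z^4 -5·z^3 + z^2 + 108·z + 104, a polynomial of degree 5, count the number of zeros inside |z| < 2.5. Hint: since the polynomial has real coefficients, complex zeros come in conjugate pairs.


The zeros of p are: -1, (-2 + 2i), (-2 - 2i), (3 + 2i), (3 - 2i).
Their magnitudes are: 1, 2.828, 2.828, 3.606, 3.606.
Zeros with |z| < R = 2.5: -1.
Count = 1.
By the argument principle, (1/2πi) ∮_{|z|=R} p'(z)/p(z) dz equals exactly this count.

Number of zeros inside |z| < 2.5: 1.


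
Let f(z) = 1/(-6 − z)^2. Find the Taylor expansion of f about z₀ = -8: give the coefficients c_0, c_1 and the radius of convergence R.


Let w = z − z₀, so z = z₀ + w.
Then -6 − z = -6 − (z₀ + w) = (-6 − z₀) − w = 2 − w.
f(z) = 1/(2 − w)^2 = (1/(2)^2) · (1 − w/(2))^{−2}.
By the binomial series (1−u)^{−2} = Σ_{n≥0} C(n+1, 1) u^n for |u|<1, with u = w/(2):
  c_n = C(n+1, 1) / (2)^(n+2).
  c_0 = 1/(2)^2 = 1/4.
  c_1 = 2/(2)^3 = 1/4.
The series is valid for |w/d| < 1, i.e. |z − z₀| < |d|.
Radius of convergence: R = |-6 − z₀| = |2| = 2 (distance from z₀ to the singularity z = -6).

c_0 = 1/4, c_1 = 1/4; R = 2.


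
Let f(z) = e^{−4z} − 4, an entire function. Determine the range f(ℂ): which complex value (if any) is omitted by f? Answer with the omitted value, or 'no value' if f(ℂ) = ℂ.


Little Picard bounds the complement of f(ℂ) to at most one point.
e^{−4z} is never zero on ℂ, so 1·e^{−4z} takes every value in ℂ ∖ {0}. Adding -4 shifts the range to ℂ ∖ {-4}. Thus f omits exactly the value -4.

Omitted value: -4.


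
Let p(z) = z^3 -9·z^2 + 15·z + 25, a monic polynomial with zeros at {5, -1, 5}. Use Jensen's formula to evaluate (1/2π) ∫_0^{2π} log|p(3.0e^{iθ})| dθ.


Zeros: -1, 5, 5; r = 3.0.
Inside |z| < r: -1. Outside (|z| ≥ r): 5, 5.
p(0) = 25, so log|p(0)| = log(25) = 3.2189.
Apply Jensen: I(r) = log|p(0)| + Σ_k log(r/|z_k|), summed over zeros inside |z| < r.
  log(r/|z_k|) for z_k = -1: log(3.0/1) = 1.0986
  Outside zeros (5, 5) contribute nothing to the Jensen sum.
Sum over inside zeros: 1.0986.
I(r) = log|p(0)| + (inside sum) = 3.2189 + 1.0986 = 4.3175.
Note: since some zeros are outside |z| ≤ r, the simplified n·log(r) form does NOT apply — only the inside zeros contribute.

I(r) ≈ 4.3175.


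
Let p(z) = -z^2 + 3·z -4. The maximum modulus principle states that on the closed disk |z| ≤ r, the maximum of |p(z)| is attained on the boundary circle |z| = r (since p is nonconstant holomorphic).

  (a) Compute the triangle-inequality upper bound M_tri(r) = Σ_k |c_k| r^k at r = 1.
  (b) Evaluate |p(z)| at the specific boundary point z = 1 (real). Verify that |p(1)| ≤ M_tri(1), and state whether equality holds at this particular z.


Coefficients: c_0 = -4, c_1 = 3, c_2 = -1. Radius r = 1.
Part (a). Triangle bound: M_tri(r) = Σ_k |c_k| r^k
  = |-4|·1^0 + |3|·1^1 + |-1|·1^2
  = 4 + 3 + 1 = 8.
This bounds M(r) := max_{|z|=r} |p(z)| from above; equality holds iff all terms c_k z^k can be made to align in phase at a single z on |z|=r.
Part (b). At z = 1 (real, on the circle |z| = r):
  p(1) = (-4)·1^0 + (3)·1^1 + (-1)·1^2 = -2.
  |p(1)| = 2.
Check: |p(1)| = 2 ≤ 8 = M_tri(1). ✓ Equality does not hold at z = 1 (the coefficients have mixed signs, so the terms do not all align in phase there).

M_tri(1) = 8; |p(1)| = 2; equality at z=1: no.


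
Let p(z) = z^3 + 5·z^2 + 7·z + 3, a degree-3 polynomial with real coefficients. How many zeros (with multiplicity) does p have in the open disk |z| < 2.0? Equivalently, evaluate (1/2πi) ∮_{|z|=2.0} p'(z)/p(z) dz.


The zeros of p are: -1, -3, -1.
Their magnitudes are: 1, 3, 1.
Zeros with |z| < R = 2.0: -1, -1.
Count = 2.
By the argument principle, (1/2πi) ∮_{|z|=R} p'(z)/p(z) dz equals exactly this count.

Number of zeros inside |z| < 2.0: 2.


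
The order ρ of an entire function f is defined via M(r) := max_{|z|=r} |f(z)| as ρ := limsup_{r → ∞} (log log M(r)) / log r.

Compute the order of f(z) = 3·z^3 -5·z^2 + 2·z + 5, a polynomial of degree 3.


|f(z)| ≤ Σ|c_k|·r^k = O(r^3) as r → ∞. Polynomial growth is O(e^{r^ε}) for every ε > 0 (since r^3/e^{r^ε} → 0), so ρ ≤ ε for all ε > 0, i.e. ρ = 0. Every nonconstant polynomial has order 0.
Therefore ρ = 0.

Order ρ = 0.


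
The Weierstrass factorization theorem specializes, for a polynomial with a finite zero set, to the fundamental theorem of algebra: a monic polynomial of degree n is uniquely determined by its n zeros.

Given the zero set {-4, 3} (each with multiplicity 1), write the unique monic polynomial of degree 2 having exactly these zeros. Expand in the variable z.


The polynomial is p(z) = ∏_{α ∈ S} (z − α), where S = {-4, 3}.
Expanding the product yields: p(z) = z^2 + z -12.
The resulting polynomial has degree 2 and real coefficients as required.

p(z) = z^2 + z -12.


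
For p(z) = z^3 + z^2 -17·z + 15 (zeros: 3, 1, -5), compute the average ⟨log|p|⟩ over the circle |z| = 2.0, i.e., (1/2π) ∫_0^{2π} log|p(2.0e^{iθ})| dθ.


Zeros: -5, 1, 3; r = 2.0.
Inside |z| < r: 1. Outside (|z| ≥ r): -5, 3.
p(0) = 15, so log|p(0)| = log(15) = 2.7081.
Apply Jensen: I(r) = log|p(0)| + Σ_k log(r/|z_k|), summed over zeros inside |z| < r.
  log(r/|z_k|) for z_k = 1: log(2.0/1) = 0.6931
  Outside zeros (-5, 3) contribute nothing to the Jensen sum.
Sum over inside zeros: 0.6931.
I(r) = log|p(0)| + (inside sum) = 2.7081 + 0.6931 = 3.4012.
Note: since some zeros are outside |z| ≤ r, the simplified n·log(r) form does NOT apply — only the inside zeros contribute.

I(r) ≈ 3.4012.


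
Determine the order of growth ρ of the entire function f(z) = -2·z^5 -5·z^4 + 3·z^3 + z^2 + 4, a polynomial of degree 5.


|f(z)| ≤ Σ|c_k|·r^k = O(r^5) as r → ∞. Polynomial growth is O(e^{r^ε}) for every ε > 0 (since r^5/e^{r^ε} → 0), so ρ ≤ ε for all ε > 0, i.e. ρ = 0. Every nonconstant polynomial has order 0.
Therefore ρ = 0.

Order ρ = 0.


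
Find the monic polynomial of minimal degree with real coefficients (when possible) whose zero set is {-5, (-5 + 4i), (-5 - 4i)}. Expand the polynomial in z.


The polynomial is p(z) = ∏_{α ∈ S} (z − α), where S = {-5, (-5 + 4i), (-5 - 4i)}.
Expanding the product yields: p(z) = z^3 + 15·z^2 + 91·z + 205.
Note conjugate pairs combine to real quadratics: (z − (-5+4i))(z − (-5−4i)) = z² + 10z + 41.
The resulting polynomial has degree 3 and real coefficients as required.

p(z) = z^3 + 15·z^2 + 91·z + 205.


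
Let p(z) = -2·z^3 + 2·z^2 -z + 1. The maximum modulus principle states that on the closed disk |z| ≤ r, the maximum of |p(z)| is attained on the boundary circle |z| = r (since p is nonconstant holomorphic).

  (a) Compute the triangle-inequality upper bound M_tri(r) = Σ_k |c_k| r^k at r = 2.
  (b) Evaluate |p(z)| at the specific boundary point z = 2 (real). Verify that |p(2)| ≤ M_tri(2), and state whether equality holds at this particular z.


Coefficients: c_0 = 1, c_1 = -1, c_2 = 2, c_3 = -2. Radius r = 2.
Part (a). Triangle bound: M_tri(r) = Σ_k |c_k| r^k
  = |1|·2^0 + |-1|·2^1 + |2|·2^2 + |-2|·2^3
  = 1 + 2 + 8 + 16 = 27.
This bounds M(r) := max_{|z|=r} |p(z)| from above; equality holds iff all terms c_k z^k can be made to align in phase at a single z on |z|=r.
Part (b). At z = 2 (real, on the circle |z| = r):
  p(2) = (1)·2^0 + (-1)·2^1 + (2)·2^2 + (-2)·2^3 = -9.
  |p(2)| = 9.
Check: |p(2)| = 9 ≤ 27 = M_tri(2). ✓ Equality does not hold at z = 2 (the coefficients have mixed signs, so the terms do not all align in phase there).

M_tri(2) = 27; |p(2)| = 9; equality at z=2: no.


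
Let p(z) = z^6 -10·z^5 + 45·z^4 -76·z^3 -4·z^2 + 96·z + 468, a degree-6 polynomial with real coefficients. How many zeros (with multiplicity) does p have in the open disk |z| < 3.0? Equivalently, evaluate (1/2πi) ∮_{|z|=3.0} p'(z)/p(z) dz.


The zeros of p are: (-1 + 1i), (-1 - 1i), (3 + 2i), (3 - 2i), (3 + 3i), (3 - 3i).
Their magnitudes are: 1.414, 1.414, 3.606, 3.606, 4.243, 4.243.
Zeros with |z| < R = 3.0: (-1 + 1i), (-1 - 1i).
Count = 2.
By the argument principle, (1/2πi) ∮_{|z|=R} p'(z)/p(z) dz equals exactly this count.

Number of zeros inside |z| < 3.0: 2.


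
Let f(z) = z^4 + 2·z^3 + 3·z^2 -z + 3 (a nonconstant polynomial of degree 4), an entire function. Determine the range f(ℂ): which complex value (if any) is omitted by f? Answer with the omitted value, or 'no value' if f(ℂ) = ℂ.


Little Picard bounds the complement of f(ℂ) to at most one point.
For every w ∈ ℂ, the equation p(z) − w = 0 is a nonconstant polynomial in z and hence has at least one root by the fundamental theorem of algebra. So p is surjective onto ℂ, omitting no value.

Omitted value: no value.


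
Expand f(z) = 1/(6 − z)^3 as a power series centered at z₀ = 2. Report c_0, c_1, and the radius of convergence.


Let w = z − z₀, so z = z₀ + w.
Then 6 − z = 6 − (z₀ + w) = (6 − z₀) − w = 4 − w.
f(z) = 1/(4 − w)^3 = (1/(4)^3) · (1 − w/(4))^{−3}.
By the binomial series (1−u)^{−3} = Σ_{n≥0} C(n+2, 2) u^n for |u|<1, with u = w/(4):
  c_n = C(n+2, 2) / (4)^(n+3).
  c_0 = 1/(4)^3 = 1/64.
  c_1 = 3/(4)^4 = 3/256.
The series is valid for |w/d| < 1, i.e. |z − z₀| < |d|.
Radius of convergence: R = |6 − z₀| = |4| = 4 (distance from z₀ to the singularity z = 6).

c_0 = 1/64, c_1 = 3/256; R = 4.


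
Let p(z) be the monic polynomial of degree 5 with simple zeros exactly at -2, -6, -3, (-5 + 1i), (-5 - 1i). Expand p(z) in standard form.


The polynomial is p(z) = ∏_{α ∈ S} (z − α), where S = {-2, -6, -3, (-5 + 1i), (-5 - 1i)}.
Expanding the product yields: p(z) = z^5 + 21·z^4 + 172·z^3 + 682·z^2 + 1296·z + 936.
Note conjugate pairs combine to real quadratics: (z − (-5+1i))(z − (-5−1i)) = z² + 10z + 26.
The resulting polynomial has degree 5 and real coefficients as required.

p(z) = z^5 + 21·z^4 + 172·z^3 + 682·z^2 + 1296·z + 936.


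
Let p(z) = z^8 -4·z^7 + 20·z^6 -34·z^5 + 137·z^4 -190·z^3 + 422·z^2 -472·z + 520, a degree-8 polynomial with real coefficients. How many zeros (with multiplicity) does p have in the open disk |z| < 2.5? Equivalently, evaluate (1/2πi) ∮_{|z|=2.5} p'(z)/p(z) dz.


The zeros of p are: (1 + 1i), (1 - 1i), (2 + 3i), (2 - 3i), (0 + 2i), (0 - 2i), (-1 + 2i), (-1 - 2i).
Their magnitudes are: 1.414, 1.414, 3.606, 3.606, 2, 2, 2.236, 2.236.
Zeros with |z| < R = 2.5: (1 + 1i), (1 - 1i), (0 + 2i), (0 - 2i), (-1 + 2i), (-1 - 2i).
Count = 6.
By the argument principle, (1/2πi) ∮_{|z|=R} p'(z)/p(z) dz equals exactly this count.

Number of zeros inside |z| < 2.5: 6.


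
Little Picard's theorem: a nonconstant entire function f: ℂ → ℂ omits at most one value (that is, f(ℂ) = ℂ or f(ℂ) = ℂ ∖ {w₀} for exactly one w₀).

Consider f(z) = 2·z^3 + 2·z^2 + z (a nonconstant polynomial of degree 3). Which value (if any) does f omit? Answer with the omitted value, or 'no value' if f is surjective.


Little Picard bounds the complement of f(ℂ) to at most one point.
For every w ∈ ℂ, the equation p(z) − w = 0 is a nonconstant polynomial in z and hence has at least one root by the fundamental theorem of algebra. So p is surjective onto ℂ, omitting no value.

Omitted value: no value.


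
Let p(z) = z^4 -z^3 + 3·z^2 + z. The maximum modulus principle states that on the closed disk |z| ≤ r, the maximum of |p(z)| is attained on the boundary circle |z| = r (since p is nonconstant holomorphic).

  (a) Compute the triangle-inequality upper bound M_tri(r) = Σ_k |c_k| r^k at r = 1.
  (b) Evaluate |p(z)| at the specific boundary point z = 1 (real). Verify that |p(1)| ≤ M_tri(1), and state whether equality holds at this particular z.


Coefficients: c_0 = 0, c_1 = 1, c_2 = 3, c_3 = -1, c_4 = 1. Radius r = 1.
Part (a). Triangle bound: M_tri(r) = Σ_k |c_k| r^k
  = |0|·1^0 + |1|·1^1 + |3|·1^2 + |-1|·1^3 + |1|·1^4
  = 0 + 1 + 3 + 1 + 1 = 6.
This bounds M(r) := max_{|z|=r} |p(z)| from above; equality holds iff all terms c_k z^k can be made to align in phase at a single z on |z|=r.
Part (b). At z = 1 (real, on the circle |z| = r):
  p(1) = (0)·1^0 + (1)·1^1 + (3)·1^2 + (-1)·1^3 + (1)·1^4 = 4.
  |p(1)| = 4.
Check: |p(1)| = 4 ≤ 6 = M_tri(1). ✓ Equality does not hold at z = 1 (the coefficients have mixed signs, so the terms do not all align in phase there).

M_tri(1) = 6; |p(1)| = 4; equality at z=1: no.
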